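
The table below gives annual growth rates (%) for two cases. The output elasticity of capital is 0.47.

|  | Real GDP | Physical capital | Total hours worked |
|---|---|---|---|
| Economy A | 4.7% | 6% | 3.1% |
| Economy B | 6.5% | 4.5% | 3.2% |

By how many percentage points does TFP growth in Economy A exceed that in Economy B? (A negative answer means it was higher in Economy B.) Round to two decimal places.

-2.45 percentage points

Labor's share = 1 − 0.47 = 0.53.
Economy A: TFP = 4.7 − 2.82 − 1.643 = 0.237%.
Economy B: TFP = 6.5 − 2.115 − 1.696 = 2.689%.
Difference = 0.237 − (2.689) = -2.452 pp.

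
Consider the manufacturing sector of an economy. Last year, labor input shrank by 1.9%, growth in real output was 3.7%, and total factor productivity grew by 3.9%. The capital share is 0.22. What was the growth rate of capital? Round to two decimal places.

Labor's share = 1 − 0.22 = 0.78.
gY = gA + 0.78×(-1.9) + 0.22×g.
0.22×g = 3.7 − 3.9 + 1.482 = 1.282.
g = 1.282 / 0.22 = 5.8273%.

5.83%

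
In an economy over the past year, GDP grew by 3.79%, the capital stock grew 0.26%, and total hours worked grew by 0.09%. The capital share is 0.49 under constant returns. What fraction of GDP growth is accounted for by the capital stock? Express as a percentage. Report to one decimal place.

3.4%

The capital stock contributed 0.49 × 0.26 = 0.1274 pp.
Share of growth = 0.1274 / 3.79 × 100 = 3.361%.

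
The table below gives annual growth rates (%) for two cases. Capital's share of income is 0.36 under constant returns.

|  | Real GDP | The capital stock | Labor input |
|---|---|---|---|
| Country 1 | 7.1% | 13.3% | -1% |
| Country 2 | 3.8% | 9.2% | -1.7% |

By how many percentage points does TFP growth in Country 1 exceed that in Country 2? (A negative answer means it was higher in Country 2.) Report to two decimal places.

1.38 percentage points

Labor's share = 1 − 0.36 = 0.64.
Country 1: TFP = 7.1 − 4.788 + 0.64 = 2.952%.
Country 2: TFP = 3.8 − 3.312 + 1.088 = 1.576%.
Difference = 2.952 − (1.576) = 1.376 pp.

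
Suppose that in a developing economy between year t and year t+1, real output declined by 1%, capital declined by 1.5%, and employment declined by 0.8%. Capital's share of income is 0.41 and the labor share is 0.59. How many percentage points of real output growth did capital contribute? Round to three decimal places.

-0.615 percentage points

Contribution = share × growth = 0.41 × (-1.5) = -0.615 pp.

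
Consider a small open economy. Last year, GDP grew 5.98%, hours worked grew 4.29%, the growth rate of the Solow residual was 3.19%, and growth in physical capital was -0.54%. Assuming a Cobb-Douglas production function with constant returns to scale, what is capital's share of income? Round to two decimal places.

0.31

gY = gA + α·gK + (1−α)·gL, so gY − gA − gL = α(gK − gL).
5.98 − 3.19 − 4.29 = α × (-0.54 − 4.29).
-1.5 = -4.83 α, so α = 0.3106.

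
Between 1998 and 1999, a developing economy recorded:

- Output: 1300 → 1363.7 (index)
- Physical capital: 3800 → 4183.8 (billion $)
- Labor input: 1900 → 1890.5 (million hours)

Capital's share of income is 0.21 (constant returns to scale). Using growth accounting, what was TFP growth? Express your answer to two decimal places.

Output growth = (1363.7 − 1300) / 1300 = 4.9%.
Physical capital growth = (4183.8 − 3800) / 3800 = 10.1%.
Labor input growth = (1890.5 − 1900) / 1900 = -0.5%.
Labor's share = 1 − 0.21 = 0.79.
Physical capital: 0.21 × 10.1 = 2.121 pp.
Labor input: 0.79 × (-0.5) = -0.395 pp.
TFP growth = 4.9 − 1.726 = 3.174%.

3.17%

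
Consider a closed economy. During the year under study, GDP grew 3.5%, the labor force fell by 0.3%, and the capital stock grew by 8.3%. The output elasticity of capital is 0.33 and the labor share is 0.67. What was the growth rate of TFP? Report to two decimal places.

Labor's share = 1 − 0.33 = 0.67.
The capital stock: 0.33 × 8.3 = 2.739 pp.
The labor force: 0.67 × (-0.3) = -0.201 pp.
TFP growth = 3.5 − 2.538 = 0.962%.

0.96%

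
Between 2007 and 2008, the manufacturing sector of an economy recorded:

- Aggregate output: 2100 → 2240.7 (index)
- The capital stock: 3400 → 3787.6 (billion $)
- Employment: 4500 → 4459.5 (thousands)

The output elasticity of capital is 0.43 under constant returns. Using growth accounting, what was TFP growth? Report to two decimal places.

Aggregate output growth = (2240.7 − 2100) / 2100 = 6.7%.
The capital stock growth = (3787.6 − 3400) / 3400 = 11.4%.
Employment growth = (4459.5 − 4500) / 4500 = -0.9%.
Labor's share = 1 − 0.43 = 0.57.
The capital stock: 0.43 × 11.4 = 4.902 pp.
Employment: 0.57 × (-0.9) = -0.513 pp.
TFP growth = 6.7 − 4.389 = 2.311%.

2.31%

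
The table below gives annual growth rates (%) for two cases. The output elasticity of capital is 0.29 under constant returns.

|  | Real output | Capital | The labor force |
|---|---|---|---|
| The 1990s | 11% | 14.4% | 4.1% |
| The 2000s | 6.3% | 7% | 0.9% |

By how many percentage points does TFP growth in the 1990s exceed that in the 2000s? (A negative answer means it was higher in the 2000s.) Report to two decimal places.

Labor's share = 1 − 0.29 = 0.71.
The 1990s: TFP = 11 − 4.176 − 2.911 = 3.913%.
The 2000s: TFP = 6.3 − 2.03 − 0.639 = 3.631%.
Difference = 3.913 − (3.631) = 0.282 pp.

0.28 percentage points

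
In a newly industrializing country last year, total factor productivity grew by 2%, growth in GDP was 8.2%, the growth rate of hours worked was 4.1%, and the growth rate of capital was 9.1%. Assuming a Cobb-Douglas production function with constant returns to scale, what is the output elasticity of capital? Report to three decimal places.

α = 0.420

gY = gA + α·gK + (1−α)·gL, so gY − gA − gL = α(gK − gL).
8.2 − 2 − 4.1 = α × (9.1 − 4.1).
2.1 = 5 α, so α = 0.42.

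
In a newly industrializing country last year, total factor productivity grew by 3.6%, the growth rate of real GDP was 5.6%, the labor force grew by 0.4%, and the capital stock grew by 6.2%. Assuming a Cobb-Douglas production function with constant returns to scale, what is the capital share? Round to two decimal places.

gY = gA + α·gK + (1−α)·gL, so gY − gA − gL = α(gK − gL).
5.6 − 3.6 − 0.4 = α × (6.2 − 0.4).
1.6 = 5.8 α, so α = 0.2759.

α = 0.28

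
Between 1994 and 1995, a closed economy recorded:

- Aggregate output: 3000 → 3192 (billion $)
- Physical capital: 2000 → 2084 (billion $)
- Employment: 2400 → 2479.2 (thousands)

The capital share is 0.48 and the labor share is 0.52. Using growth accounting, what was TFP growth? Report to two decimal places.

TFP growth was 2.67%.

Aggregate output growth = (3192 − 3000) / 3000 = 6.4%.
Physical capital growth = (2084 − 2000) / 2000 = 4.2%.
Employment growth = (2479.2 − 2400) / 2400 = 3.3%.
Labor's share = 1 − 0.48 = 0.52.
Physical capital: 0.48 × 4.2 = 2.016 pp.
Employment: 0.52 × 3.3 = 1.716 pp.
TFP growth = 6.4 − 3.732 = 2.668%.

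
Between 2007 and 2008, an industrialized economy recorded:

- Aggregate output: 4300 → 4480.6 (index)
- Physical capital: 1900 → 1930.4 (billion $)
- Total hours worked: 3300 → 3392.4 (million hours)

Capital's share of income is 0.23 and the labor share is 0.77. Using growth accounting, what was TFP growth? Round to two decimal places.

1.68%

Aggregate output growth = (4480.6 − 4300) / 4300 = 4.2%.
Physical capital growth = (1930.4 − 1900) / 1900 = 1.6%.
Total hours worked growth = (3392.4 − 3300) / 3300 = 2.8%.
Labor's share = 1 − 0.23 = 0.77.
Physical capital: 0.23 × 1.6 = 0.368 pp.
Total hours worked: 0.77 × 2.8 = 2.156 pp.
TFP growth = 4.2 − 2.524 = 1.676%.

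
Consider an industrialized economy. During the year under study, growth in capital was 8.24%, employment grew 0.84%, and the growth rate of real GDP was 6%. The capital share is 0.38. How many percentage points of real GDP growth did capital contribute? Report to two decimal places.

3.13

Contribution = share × growth = 0.38 × 8.24 = 3.1312 pp.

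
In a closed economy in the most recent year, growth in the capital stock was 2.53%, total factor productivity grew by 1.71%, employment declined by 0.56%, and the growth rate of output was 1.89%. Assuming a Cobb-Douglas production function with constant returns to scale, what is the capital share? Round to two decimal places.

α = 0.24

gY = gA + α·gK + (1−α)·gL, so gY − gA − gL = α(gK − gL).
1.89 − 1.71 + 0.56 = α × (2.53 − (-0.56)).
0.74 = 3.09 α, so α = 0.2395.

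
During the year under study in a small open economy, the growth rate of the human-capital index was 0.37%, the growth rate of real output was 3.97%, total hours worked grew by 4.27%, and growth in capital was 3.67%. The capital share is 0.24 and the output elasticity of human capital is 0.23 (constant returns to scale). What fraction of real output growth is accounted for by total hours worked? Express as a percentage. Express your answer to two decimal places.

Labor's share = 1 − 0.24 − 0.23 = 0.53.
Total hours worked contributed 0.53 × 4.27 = 2.2631 pp.
Share of growth = 2.2631 / 3.97 × 100 = 57.005%.

57.01%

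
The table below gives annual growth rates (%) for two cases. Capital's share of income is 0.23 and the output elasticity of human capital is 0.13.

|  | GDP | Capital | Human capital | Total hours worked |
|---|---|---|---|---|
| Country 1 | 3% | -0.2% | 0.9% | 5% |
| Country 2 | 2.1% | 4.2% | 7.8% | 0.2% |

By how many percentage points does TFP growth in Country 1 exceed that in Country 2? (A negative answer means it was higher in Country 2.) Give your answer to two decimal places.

-0.26 percentage points

Labor's share = 1 − 0.23 − 0.13 = 0.64.
Country 1: TFP = 3 + 0.046 − 0.117 − 3.2 = -0.271%.
Country 2: TFP = 2.1 − 0.966 − 1.014 − 0.128 = -0.008%.
Difference = -0.271 − (-0.008) = -0.263 pp.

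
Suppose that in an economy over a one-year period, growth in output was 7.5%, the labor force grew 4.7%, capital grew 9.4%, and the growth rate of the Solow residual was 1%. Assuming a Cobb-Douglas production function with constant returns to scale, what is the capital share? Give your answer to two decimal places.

α = 0.38

gY = gA + α·gK + (1−α)·gL, so gY − gA − gL = α(gK − gL).
7.5 − 1 − 4.7 = α × (9.4 − 4.7).
1.8 = 4.7 α, so α = 0.383.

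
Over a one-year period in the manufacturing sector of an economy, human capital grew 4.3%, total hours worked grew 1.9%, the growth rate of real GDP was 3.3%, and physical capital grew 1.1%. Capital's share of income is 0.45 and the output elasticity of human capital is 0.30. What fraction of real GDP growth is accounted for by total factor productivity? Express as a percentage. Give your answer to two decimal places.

31.52%

Labor's share = 1 − 0.45 − 0.3 = 0.25.
Physical capital: 0.45 × 1.1 = 0.495 pp.
Human capital: 0.3 × 4.3 = 1.29 pp.
Total hours worked: 0.25 × 1.9 = 0.475 pp.
TFP growth = 3.3 − 2.26 = 1.04%.
TFP share of growth = 1.04 / 3.3 × 100 = 31.5152%.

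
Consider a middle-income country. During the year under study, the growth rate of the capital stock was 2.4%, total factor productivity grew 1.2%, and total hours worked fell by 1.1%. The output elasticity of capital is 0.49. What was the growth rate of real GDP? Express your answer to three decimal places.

1.815%

Labor's share = 1 − 0.49 = 0.51.
The capital stock: 0.49 × 2.4 = 1.176 pp.
Total hours worked: 0.51 × (-1.1) = -0.561 pp.
Output growth = 1.2 + 0.615 = 1.815%.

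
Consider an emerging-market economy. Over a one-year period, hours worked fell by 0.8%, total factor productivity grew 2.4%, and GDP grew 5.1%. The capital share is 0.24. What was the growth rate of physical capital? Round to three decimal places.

Labor's share = 1 − 0.24 = 0.76.
gY = gA + 0.76×(-0.8) + 0.24×g.
0.24×g = 5.1 − 2.4 + 0.608 = 3.308.
g = 3.308 / 0.24 = 13.78333%.

13.783%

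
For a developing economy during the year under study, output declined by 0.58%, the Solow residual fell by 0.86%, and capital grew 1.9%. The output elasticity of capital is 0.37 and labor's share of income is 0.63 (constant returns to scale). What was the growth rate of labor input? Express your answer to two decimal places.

-0.67%

Labor's share = 1 − 0.37 = 0.63.
gY = gA + 0.37×1.9 + 0.63×g.
0.63×g = -0.58 + 0.86 − 0.703 = -0.423.
g = -0.423 / 0.63 = -0.6714%.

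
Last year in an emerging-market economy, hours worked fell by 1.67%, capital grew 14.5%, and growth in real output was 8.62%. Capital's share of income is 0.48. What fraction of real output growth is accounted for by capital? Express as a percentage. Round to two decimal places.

Capital accounted for 80.74% of growth.

Capital contributed 0.48 × 14.5 = 6.96 pp.
Share of growth = 6.96 / 8.62 × 100 = 80.7425%.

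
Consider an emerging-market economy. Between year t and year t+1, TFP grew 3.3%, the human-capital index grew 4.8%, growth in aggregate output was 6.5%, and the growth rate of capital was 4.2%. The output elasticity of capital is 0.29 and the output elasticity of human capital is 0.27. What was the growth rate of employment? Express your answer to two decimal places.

1.56%

Labor's share = 1 − 0.29 − 0.27 = 0.44.
gY = gA + 0.29×4.2 + 0.27×4.8 + 0.44×g.
0.44×g = 6.5 − 3.3 − 2.514 = 0.686.
g = 0.686 / 0.44 = 1.5591%.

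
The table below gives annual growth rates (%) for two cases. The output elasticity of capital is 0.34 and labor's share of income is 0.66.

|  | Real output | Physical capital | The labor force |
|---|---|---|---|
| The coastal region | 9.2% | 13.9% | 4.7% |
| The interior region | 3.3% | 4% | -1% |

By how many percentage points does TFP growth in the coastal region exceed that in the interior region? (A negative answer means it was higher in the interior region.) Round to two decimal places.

Labor's share = 1 − 0.34 = 0.66.
The coastal region: TFP = 9.2 − 4.726 − 3.102 = 1.372%.
The interior region: TFP = 3.3 − 1.36 + 0.66 = 2.6%.
Difference = 1.372 − (2.6) = -1.228 pp.

-1.23 percentage points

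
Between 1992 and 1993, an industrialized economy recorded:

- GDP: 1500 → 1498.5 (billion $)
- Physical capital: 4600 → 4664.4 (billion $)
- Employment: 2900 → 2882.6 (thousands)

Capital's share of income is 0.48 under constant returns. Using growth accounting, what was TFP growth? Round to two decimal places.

-0.46%

GDP growth = (1498.5 − 1500) / 1500 = -0.1%.
Physical capital growth = (4664.4 − 4600) / 4600 = 1.4%.
Employment growth = (2882.6 − 2900) / 2900 = -0.6%.
Labor's share = 1 − 0.48 = 0.52.
Physical capital: 0.48 × 1.4 = 0.672 pp.
Employment: 0.52 × (-0.6) = -0.312 pp.
TFP growth = -0.1 − 0.36 = -0.46%.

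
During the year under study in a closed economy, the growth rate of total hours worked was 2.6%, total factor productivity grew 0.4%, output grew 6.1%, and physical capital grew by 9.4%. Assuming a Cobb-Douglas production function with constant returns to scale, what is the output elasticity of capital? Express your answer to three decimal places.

gY = gA + α·gK + (1−α)·gL, so gY − gA − gL = α(gK − gL).
6.1 − 0.4 − 2.6 = α × (9.4 − 2.6).
3.1 = 6.8 α, so α = 0.45588.

α = 0.456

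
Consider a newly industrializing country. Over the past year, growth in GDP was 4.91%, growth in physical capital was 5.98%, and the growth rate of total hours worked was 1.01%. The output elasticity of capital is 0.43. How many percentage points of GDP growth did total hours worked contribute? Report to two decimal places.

0.58 pp

Labor's share = 1 − 0.43 = 0.57.
Contribution = share × growth = 0.57 × 1.01 = 0.5757 pp.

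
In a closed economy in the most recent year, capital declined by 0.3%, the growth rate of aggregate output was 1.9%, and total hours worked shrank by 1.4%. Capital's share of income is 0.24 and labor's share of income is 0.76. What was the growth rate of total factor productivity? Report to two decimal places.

3.04%

Labor's share = 1 − 0.24 = 0.76.
Capital: 0.24 × (-0.3) = -0.072 pp.
Total hours worked: 0.76 × (-1.4) = -1.064 pp.
TFP growth = 1.9 + 1.136 = 3.036%.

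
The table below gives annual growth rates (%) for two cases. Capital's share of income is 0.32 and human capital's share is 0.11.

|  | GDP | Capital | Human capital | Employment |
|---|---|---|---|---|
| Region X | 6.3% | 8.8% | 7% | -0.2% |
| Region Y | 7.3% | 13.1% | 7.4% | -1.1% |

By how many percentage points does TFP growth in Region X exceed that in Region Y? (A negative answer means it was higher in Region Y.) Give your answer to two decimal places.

-0.09 percentage points

Labor's share = 1 − 0.32 − 0.11 = 0.57.
Region X: TFP = 6.3 − 2.816 − 0.77 + 0.114 = 2.828%.
Region Y: TFP = 7.3 − 4.192 − 0.814 + 0.627 = 2.921%.
Difference = 2.828 − (2.921) = -0.093 pp.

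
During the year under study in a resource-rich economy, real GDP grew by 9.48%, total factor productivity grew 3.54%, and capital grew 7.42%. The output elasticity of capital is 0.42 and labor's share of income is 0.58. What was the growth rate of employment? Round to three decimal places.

4.868%

Labor's share = 1 − 0.42 = 0.58.
gY = gA + 0.42×7.42 + 0.58×g.
0.58×g = 9.48 − 3.54 − 3.1164 = 2.8236.
g = 2.8236 / 0.58 = 4.86828%.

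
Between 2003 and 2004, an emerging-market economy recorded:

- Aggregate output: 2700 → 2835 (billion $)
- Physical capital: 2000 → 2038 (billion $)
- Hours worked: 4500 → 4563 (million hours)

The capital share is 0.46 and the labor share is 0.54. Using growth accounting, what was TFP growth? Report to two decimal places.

3.37%

Aggregate output growth = (2835 − 2700) / 2700 = 5%.
Physical capital growth = (2038 − 2000) / 2000 = 1.9%.
Hours worked growth = (4563 − 4500) / 4500 = 1.4%.
Labor's share = 1 − 0.46 = 0.54.
Physical capital: 0.46 × 1.9 = 0.874 pp.
Hours worked: 0.54 × 1.4 = 0.756 pp.
TFP growth = 5 − 1.63 = 3.37%.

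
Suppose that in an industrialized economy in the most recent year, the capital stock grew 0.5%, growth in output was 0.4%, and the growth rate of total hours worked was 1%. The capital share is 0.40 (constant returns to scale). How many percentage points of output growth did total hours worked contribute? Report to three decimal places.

0.600 percentage points

Labor's share = 1 − 0.4 = 0.6.
Contribution = share × growth = 0.6 × 1 = 0.6 pp.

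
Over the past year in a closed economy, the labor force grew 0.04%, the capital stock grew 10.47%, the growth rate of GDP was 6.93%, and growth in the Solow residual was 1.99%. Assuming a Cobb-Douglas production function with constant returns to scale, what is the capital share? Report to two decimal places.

The capital share is 0.47.

gY = gA + α·gK + (1−α)·gL, so gY − gA − gL = α(gK − gL).
6.93 − 1.99 − 0.04 = α × (10.47 − 0.04).
4.9 = 10.43 α, so α = 0.4698.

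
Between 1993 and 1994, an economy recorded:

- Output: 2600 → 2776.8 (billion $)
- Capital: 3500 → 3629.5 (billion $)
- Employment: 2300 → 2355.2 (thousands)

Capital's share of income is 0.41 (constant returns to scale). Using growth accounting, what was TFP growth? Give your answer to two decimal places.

Output growth = (2776.8 − 2600) / 2600 = 6.8%.
Capital growth = (3629.5 − 3500) / 3500 = 3.7%.
Employment growth = (2355.2 − 2300) / 2300 = 2.4%.
Labor's share = 1 − 0.41 = 0.59.
Capital: 0.41 × 3.7 = 1.517 pp.
Employment: 0.59 × 2.4 = 1.416 pp.
TFP growth = 6.8 − 2.933 = 3.867%.

3.87%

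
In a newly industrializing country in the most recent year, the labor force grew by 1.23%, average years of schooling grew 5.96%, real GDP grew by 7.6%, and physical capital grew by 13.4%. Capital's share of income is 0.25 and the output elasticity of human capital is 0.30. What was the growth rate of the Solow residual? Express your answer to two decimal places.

1.91%

Labor's share = 1 − 0.25 − 0.3 = 0.45.
Physical capital: 0.25 × 13.4 = 3.35 pp.
Average years of schooling: 0.3 × 5.96 = 1.788 pp.
The labor force: 0.45 × 1.23 = 0.5535 pp.
TFP growth = 7.6 − 5.6915 = 1.9085%.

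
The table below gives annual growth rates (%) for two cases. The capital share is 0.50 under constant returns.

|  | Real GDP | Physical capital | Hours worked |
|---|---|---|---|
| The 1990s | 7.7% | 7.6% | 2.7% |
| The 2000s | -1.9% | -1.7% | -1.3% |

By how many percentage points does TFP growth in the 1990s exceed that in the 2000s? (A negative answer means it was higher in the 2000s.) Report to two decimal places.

2.95 percentage points

Labor's share = 1 − 0.5 = 0.5.
The 1990s: TFP = 7.7 − 3.8 − 1.35 = 2.55%.
The 2000s: TFP = -1.9 + 0.85 + 0.65 = -0.4%.
Difference = 2.55 − (-0.4) = 2.95 pp.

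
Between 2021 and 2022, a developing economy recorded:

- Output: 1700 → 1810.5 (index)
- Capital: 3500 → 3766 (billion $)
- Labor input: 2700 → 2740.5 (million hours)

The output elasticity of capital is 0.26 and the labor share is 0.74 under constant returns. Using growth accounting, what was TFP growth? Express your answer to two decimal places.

TFP grew 3.41%.

Output growth = (1810.5 − 1700) / 1700 = 6.5%.
Capital growth = (3766 − 3500) / 3500 = 7.6%.
Labor input growth = (2740.5 − 2700) / 2700 = 1.5%.
Labor's share = 1 − 0.26 = 0.74.
Capital: 0.26 × 7.6 = 1.976 pp.
Labor input: 0.74 × 1.5 = 1.11 pp.
TFP growth = 6.5 − 3.086 = 3.414%.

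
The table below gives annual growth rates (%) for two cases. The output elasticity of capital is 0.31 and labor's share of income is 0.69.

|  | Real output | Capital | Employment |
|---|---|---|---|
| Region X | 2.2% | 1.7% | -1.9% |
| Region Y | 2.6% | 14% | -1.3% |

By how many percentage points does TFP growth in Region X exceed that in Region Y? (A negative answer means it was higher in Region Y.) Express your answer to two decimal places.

3.83 percentage points

Labor's share = 1 − 0.31 = 0.69.
Region X: TFP = 2.2 − 0.527 + 1.311 = 2.984%.
Region Y: TFP = 2.6 − 4.34 + 0.897 = -0.843%.
Difference = 2.984 − (-0.843) = 3.827 pp.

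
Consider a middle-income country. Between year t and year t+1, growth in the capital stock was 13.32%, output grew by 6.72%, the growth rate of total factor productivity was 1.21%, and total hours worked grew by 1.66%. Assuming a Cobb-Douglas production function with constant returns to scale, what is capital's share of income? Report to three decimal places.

α = 0.330

gY = gA + α·gK + (1−α)·gL, so gY − gA − gL = α(gK − gL).
6.72 − 1.21 − 1.66 = α × (13.32 − 1.66).
3.85 = 11.66 α, so α = 0.33019.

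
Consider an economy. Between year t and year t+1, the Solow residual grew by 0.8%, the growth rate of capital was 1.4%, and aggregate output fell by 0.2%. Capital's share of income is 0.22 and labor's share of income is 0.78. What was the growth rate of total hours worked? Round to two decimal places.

Labor's share = 1 − 0.22 = 0.78.
gY = gA + 0.22×1.4 + 0.78×g.
0.78×g = -0.2 − 0.8 − 0.308 = -1.308.
g = -1.308 / 0.78 = -1.6769%.

-1.68%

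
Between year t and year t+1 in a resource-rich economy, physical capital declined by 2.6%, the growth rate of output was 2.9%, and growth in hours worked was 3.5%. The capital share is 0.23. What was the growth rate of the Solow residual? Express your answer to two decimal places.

0.80%

Labor's share = 1 − 0.23 = 0.77.
Physical capital: 0.23 × (-2.6) = -0.598 pp.
Hours worked: 0.77 × 3.5 = 2.695 pp.
TFP growth = 2.9 − 2.097 = 0.803%.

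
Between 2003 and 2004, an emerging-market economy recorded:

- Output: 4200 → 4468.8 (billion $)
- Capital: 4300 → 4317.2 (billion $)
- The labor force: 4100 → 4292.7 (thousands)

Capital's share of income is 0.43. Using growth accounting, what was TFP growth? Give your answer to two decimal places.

3.55%

Output growth = (4468.8 − 4200) / 4200 = 6.4%.
Capital growth = (4317.2 − 4300) / 4300 = 0.4%.
The labor force growth = (4292.7 − 4100) / 4100 = 4.7%.
Labor's share = 1 − 0.43 = 0.57.
Capital: 0.43 × 0.4 = 0.172 pp.
The labor force: 0.57 × 4.7 = 2.679 pp.
TFP growth = 6.4 − 2.851 = 3.549%.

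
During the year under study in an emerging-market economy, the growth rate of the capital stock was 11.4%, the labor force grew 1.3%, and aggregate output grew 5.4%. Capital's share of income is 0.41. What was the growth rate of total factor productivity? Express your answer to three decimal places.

Labor's share = 1 − 0.41 = 0.59.
The capital stock: 0.41 × 11.4 = 4.674 pp.
The labor force: 0.59 × 1.3 = 0.767 pp.
TFP growth = 5.4 − 5.441 = -0.041%.

-0.041%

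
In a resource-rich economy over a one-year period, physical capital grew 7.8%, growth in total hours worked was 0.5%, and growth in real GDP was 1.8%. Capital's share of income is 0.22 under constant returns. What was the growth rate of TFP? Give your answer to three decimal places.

Labor's share = 1 − 0.22 = 0.78.
Physical capital: 0.22 × 7.8 = 1.716 pp.
Total hours worked: 0.78 × 0.5 = 0.39 pp.
TFP growth = 1.8 − 2.106 = -0.306%.

-0.306%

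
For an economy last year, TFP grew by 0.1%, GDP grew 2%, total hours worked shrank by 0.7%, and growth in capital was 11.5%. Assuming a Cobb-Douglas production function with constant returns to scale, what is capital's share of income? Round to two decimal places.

Capital's share of income is 0.21.

gY = gA + α·gK + (1−α)·gL, so gY − gA − gL = α(gK − gL).
2 − 0.1 + 0.7 = α × (11.5 − (-0.7)).
2.6 = 12.2 α, so α = 0.2131.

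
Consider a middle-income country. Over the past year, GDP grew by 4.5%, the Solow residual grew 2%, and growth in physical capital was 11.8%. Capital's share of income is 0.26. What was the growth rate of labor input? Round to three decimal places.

-0.768%

Labor's share = 1 − 0.26 = 0.74.
gY = gA + 0.26×11.8 + 0.74×g.
0.74×g = 4.5 − 2 − 3.068 = -0.568.
g = -0.568 / 0.74 = -0.76757%.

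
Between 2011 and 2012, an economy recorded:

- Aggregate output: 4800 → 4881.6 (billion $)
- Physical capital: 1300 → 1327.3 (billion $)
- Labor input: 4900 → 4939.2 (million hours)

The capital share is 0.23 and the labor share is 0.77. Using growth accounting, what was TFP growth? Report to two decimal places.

Aggregate output growth = (4881.6 − 4800) / 4800 = 1.7%.
Physical capital growth = (1327.3 − 1300) / 1300 = 2.1%.
Labor input growth = (4939.2 − 4900) / 4900 = 0.8%.
Labor's share = 1 − 0.23 = 0.77.
Physical capital: 0.23 × 2.1 = 0.483 pp.
Labor input: 0.77 × 0.8 = 0.616 pp.
TFP growth = 1.7 − 1.099 = 0.601%.

0.60%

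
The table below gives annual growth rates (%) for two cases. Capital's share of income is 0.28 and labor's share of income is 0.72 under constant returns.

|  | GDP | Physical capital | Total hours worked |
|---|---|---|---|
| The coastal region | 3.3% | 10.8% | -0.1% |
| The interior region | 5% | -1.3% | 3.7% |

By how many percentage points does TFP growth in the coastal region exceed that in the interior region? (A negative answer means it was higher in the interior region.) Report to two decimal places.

-2.35 percentage points

Labor's share = 1 − 0.28 = 0.72.
The coastal region: TFP = 3.3 − 3.024 + 0.072 = 0.348%.
The interior region: TFP = 5 + 0.364 − 2.664 = 2.7%.
Difference = 0.348 − (2.7) = -2.352 pp.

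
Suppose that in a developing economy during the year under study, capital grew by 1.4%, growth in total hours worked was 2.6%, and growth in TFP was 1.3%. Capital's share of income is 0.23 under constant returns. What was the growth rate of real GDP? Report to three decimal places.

Real GDP growth was 3.624%.

Labor's share = 1 − 0.23 = 0.77.
Capital: 0.23 × 1.4 = 0.322 pp.
Total hours worked: 0.77 × 2.6 = 2.002 pp.
Output growth = 1.3 + 2.324 = 3.624%.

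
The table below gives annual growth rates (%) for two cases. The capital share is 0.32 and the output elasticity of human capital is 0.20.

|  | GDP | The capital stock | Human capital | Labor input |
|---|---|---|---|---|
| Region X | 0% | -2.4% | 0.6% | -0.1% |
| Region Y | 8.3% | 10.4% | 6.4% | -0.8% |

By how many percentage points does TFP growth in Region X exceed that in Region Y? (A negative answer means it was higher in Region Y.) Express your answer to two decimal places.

Labor's share = 1 − 0.32 − 0.2 = 0.48.
Region X: TFP = 0 + 0.768 − 0.12 + 0.048 = 0.696%.
Region Y: TFP = 8.3 − 3.328 − 1.28 + 0.384 = 4.076%.
Difference = 0.696 − (4.076) = -3.38 pp.

-3.38 percentage points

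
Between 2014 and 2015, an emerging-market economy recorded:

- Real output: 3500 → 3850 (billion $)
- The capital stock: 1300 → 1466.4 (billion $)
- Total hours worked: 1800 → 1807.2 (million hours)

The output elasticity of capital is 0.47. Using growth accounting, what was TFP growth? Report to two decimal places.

Real output growth = (3850 − 3500) / 3500 = 10%.
The capital stock growth = (1466.4 − 1300) / 1300 = 12.8%.
Total hours worked growth = (1807.2 − 1800) / 1800 = 0.4%.
Labor's share = 1 − 0.47 = 0.53.
The capital stock: 0.47 × 12.8 = 6.016 pp.
Total hours worked: 0.53 × 0.4 = 0.212 pp.
TFP growth = 10 − 6.228 = 3.772%.

TFP growth was 3.77%.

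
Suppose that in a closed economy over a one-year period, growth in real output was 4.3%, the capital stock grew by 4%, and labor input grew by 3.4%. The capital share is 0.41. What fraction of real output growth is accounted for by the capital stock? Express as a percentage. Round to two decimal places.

38.14%

The capital stock contributed 0.41 × 4 = 1.64 pp.
Share of growth = 1.64 / 4.3 × 100 = 38.1395%.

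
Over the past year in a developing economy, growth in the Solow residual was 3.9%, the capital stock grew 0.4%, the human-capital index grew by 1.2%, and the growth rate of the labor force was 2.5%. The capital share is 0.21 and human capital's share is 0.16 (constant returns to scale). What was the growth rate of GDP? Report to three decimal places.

Labor's share = 1 − 0.21 − 0.16 = 0.63.
The capital stock: 0.21 × 0.4 = 0.084 pp.
The human-capital index: 0.16 × 1.2 = 0.192 pp.
The labor force: 0.63 × 2.5 = 1.575 pp.
Output growth = 3.9 + 1.851 = 5.751%.

5.751%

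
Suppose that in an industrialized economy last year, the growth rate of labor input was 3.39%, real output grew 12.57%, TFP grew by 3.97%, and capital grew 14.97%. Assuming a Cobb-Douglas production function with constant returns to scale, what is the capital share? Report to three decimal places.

gY = gA + α·gK + (1−α)·gL, so gY − gA − gL = α(gK − gL).
12.57 − 3.97 − 3.39 = α × (14.97 − 3.39).
5.21 = 11.58 α, so α = 0.44991.

The capital share is 0.450.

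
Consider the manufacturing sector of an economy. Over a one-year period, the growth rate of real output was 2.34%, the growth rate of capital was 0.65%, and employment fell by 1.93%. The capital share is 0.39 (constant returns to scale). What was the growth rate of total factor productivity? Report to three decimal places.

Total factor productivity growth was 3.264%.

Labor's share = 1 − 0.39 = 0.61.
Capital: 0.39 × 0.65 = 0.2535 pp.
Employment: 0.61 × (-1.93) = -1.1773 pp.
TFP growth = 2.34 + 0.9238 = 3.2638%.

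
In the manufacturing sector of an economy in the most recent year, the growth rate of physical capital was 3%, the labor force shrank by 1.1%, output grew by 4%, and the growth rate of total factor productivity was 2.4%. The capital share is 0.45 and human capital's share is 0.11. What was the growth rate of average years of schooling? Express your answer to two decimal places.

6.67%

Labor's share = 1 − 0.45 − 0.11 = 0.44.
gY = gA + 0.45×3 + 0.44×(-1.1) + 0.11×g.
0.11×g = 4 − 2.4 − 0.866 = 0.734.
g = 0.734 / 0.11 = 6.6727%.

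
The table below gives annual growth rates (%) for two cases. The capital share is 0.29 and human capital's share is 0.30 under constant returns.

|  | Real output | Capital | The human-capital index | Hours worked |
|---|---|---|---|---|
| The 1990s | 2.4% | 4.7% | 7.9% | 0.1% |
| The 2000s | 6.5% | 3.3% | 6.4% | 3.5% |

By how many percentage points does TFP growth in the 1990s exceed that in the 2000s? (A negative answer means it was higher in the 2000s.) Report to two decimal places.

Labor's share = 1 − 0.29 − 0.3 = 0.41.
The 1990s: TFP = 2.4 − 1.363 − 2.37 − 0.041 = -1.374%.
The 2000s: TFP = 6.5 − 0.957 − 1.92 − 1.435 = 2.188%.
Difference = -1.374 − (2.188) = -3.562 pp.

-3.56 percentage points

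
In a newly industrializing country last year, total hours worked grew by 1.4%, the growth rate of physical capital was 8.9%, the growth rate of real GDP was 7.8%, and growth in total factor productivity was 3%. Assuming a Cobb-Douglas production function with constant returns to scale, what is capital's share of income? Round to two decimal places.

gY = gA + α·gK + (1−α)·gL, so gY − gA − gL = α(gK − gL).
7.8 − 3 − 1.4 = α × (8.9 − 1.4).
3.4 = 7.5 α, so α = 0.4533.

α = 0.45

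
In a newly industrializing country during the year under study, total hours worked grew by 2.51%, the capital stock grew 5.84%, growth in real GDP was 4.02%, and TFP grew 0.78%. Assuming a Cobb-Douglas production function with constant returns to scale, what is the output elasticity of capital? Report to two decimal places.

gY = gA + α·gK + (1−α)·gL, so gY − gA − gL = α(gK − gL).
4.02 − 0.78 − 2.51 = α × (5.84 − 2.51).
0.73 = 3.33 α, so α = 0.2192.

0.22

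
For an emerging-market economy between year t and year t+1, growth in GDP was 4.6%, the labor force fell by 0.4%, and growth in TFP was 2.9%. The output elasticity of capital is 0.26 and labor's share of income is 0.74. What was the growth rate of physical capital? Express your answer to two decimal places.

7.68%

Labor's share = 1 − 0.26 = 0.74.
gY = gA + 0.74×(-0.4) + 0.26×g.
0.26×g = 4.6 − 2.9 + 0.296 = 1.996.
g = 1.996 / 0.26 = 7.6769%.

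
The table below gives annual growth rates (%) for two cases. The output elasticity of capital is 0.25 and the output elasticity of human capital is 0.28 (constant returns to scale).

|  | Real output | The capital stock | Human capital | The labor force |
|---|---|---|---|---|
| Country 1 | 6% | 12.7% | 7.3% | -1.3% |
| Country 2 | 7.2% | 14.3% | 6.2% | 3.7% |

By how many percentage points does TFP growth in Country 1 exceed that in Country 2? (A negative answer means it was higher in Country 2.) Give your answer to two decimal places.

1.24 percentage points

Labor's share = 1 − 0.25 − 0.28 = 0.47.
Country 1: TFP = 6 − 3.175 − 2.044 + 0.611 = 1.392%.
Country 2: TFP = 7.2 − 3.575 − 1.736 − 1.739 = 0.15%.
Difference = 1.392 − (0.15) = 1.242 pp.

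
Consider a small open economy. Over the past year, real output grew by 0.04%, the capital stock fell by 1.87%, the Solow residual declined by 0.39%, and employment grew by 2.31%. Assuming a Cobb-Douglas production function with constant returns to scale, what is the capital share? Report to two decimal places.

α = 0.45

gY = gA + α·gK + (1−α)·gL, so gY − gA − gL = α(gK − gL).
0.04 + 0.39 − 2.31 = α × (-1.87 − 2.31).
-1.88 = -4.18 α, so α = 0.4498.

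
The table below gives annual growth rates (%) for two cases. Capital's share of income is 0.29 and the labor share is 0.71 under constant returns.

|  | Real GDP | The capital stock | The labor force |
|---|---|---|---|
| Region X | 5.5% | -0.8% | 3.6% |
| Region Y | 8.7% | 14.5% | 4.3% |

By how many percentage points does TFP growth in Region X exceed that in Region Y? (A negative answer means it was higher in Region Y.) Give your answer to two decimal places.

1.73 percentage points

Labor's share = 1 − 0.29 = 0.71.
Region X: TFP = 5.5 + 0.232 − 2.556 = 3.176%.
Region Y: TFP = 8.7 − 4.205 − 3.053 = 1.442%.
Difference = 3.176 − (1.442) = 1.734 pp.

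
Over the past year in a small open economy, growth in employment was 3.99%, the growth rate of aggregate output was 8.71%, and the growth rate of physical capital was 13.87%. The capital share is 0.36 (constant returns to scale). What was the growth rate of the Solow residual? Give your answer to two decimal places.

Labor's share = 1 − 0.36 = 0.64.
Physical capital: 0.36 × 13.87 = 4.9932 pp.
Employment: 0.64 × 3.99 = 2.5536 pp.
TFP growth = 8.71 − 7.5468 = 1.1632%.

1.16%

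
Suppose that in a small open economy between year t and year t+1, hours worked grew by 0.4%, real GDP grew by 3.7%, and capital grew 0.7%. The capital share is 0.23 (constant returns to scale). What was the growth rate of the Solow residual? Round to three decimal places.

3.231%

Labor's share = 1 − 0.23 = 0.77.
Capital: 0.23 × 0.7 = 0.161 pp.
Hours worked: 0.77 × 0.4 = 0.308 pp.
TFP growth = 3.7 − 0.469 = 3.231%.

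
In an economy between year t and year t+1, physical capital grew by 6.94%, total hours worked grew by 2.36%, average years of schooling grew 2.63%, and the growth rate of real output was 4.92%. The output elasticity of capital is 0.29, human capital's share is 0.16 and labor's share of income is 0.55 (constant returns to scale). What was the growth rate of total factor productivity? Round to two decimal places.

Labor's share = 1 − 0.29 − 0.16 = 0.55.
Physical capital: 0.29 × 6.94 = 2.0126 pp.
Average years of schooling: 0.16 × 2.63 = 0.4208 pp.
Total hours worked: 0.55 × 2.36 = 1.298 pp.
TFP growth = 4.92 − 3.7314 = 1.1886%.

1.19%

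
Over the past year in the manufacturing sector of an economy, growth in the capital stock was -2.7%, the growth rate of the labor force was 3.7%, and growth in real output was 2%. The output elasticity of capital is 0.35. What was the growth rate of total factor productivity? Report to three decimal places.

Labor's share = 1 − 0.35 = 0.65.
The capital stock: 0.35 × (-2.7) = -0.945 pp.
The labor force: 0.65 × 3.7 = 2.405 pp.
TFP growth = 2 − 1.46 = 0.54%.

0.540%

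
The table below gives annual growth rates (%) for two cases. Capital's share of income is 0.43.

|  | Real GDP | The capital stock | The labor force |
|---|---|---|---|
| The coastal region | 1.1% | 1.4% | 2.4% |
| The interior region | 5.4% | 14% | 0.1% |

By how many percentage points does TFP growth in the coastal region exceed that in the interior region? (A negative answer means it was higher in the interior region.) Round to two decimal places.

Labor's share = 1 − 0.43 = 0.57.
The coastal region: TFP = 1.1 − 0.602 − 1.368 = -0.87%.
The interior region: TFP = 5.4 − 6.02 − 0.057 = -0.677%.
Difference = -0.87 − (-0.677) = -0.193 pp.

-0.19 percentage points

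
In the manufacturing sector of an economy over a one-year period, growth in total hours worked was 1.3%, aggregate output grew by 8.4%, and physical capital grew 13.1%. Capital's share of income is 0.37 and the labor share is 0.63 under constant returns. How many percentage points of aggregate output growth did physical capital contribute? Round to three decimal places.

4.847 pp

Contribution = share × growth = 0.37 × 13.1 = 4.847 pp.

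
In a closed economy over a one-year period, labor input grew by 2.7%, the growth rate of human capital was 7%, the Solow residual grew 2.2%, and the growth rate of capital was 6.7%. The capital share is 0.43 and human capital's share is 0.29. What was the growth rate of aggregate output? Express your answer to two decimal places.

Aggregate output grew 7.87%.

Labor's share = 1 − 0.43 − 0.29 = 0.28.
Capital: 0.43 × 6.7 = 2.881 pp.
Human capital: 0.29 × 7 = 2.03 pp.
Labor input: 0.28 × 2.7 = 0.756 pp.
Output growth = 2.2 + 5.667 = 7.867%.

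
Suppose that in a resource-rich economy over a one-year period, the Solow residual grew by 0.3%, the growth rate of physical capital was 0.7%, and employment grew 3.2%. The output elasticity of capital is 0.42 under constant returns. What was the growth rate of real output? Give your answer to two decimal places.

Labor's share = 1 − 0.42 = 0.58.
Physical capital: 0.42 × 0.7 = 0.294 pp.
Employment: 0.58 × 3.2 = 1.856 pp.
Output growth = 0.3 + 2.15 = 2.45%.

2.45%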